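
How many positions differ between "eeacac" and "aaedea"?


Comparing "eeacac" and "aaedea" position by position:
  Position 0: 'e' vs 'a' => DIFFER
  Position 1: 'e' vs 'a' => DIFFER
  Position 2: 'a' vs 'e' => DIFFER
  Position 3: 'c' vs 'd' => DIFFER
  Position 4: 'a' vs 'e' => DIFFER
  Position 5: 'c' vs 'a' => DIFFER
Positions that differ: 6

6


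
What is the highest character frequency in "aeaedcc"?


Input: aeaedcc
Character counts:
  'a': 2
  'c': 2
  'd': 1
  'e': 2
Maximum frequency: 2

2


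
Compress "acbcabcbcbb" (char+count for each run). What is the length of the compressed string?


Input: acbcabcbcbb
Runs:
  'a' x 1 => "a1"
  'c' x 1 => "c1"
  'b' x 1 => "b1"
  'c' x 1 => "c1"
  'a' x 1 => "a1"
  'b' x 1 => "b1"
  'c' x 1 => "c1"
  'b' x 1 => "b1"
  'c' x 1 => "c1"
  'b' x 2 => "b2"
Compressed: "a1c1b1c1a1b1c1b1c1b2"
Compressed length: 20

20


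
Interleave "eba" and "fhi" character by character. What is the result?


Interleaving "eba" and "fhi":
  Position 0: 'e' from first, 'f' from second => "ef"
  Position 1: 'b' from first, 'h' from second => "bh"
  Position 2: 'a' from first, 'i' from second => "ai"
Result: efbhai

efbhai


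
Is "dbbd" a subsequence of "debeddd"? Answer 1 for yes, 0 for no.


Check if "dbbd" is a subsequence of "debeddd"
Greedy scan:
  Position 0 ('d'): matches sub[0] = 'd'
  Position 1 ('e'): no match needed
  Position 2 ('b'): matches sub[1] = 'b'
  Position 3 ('e'): no match needed
  Position 4 ('d'): no match needed
  Position 5 ('d'): no match needed
  Position 6 ('d'): no match needed
Only matched 2/4 characters => not a subsequence

0


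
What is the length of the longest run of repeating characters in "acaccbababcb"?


Input: "acaccbababcb"
Scanning for longest run:
  Position 1 ('c'): new char, reset run to 1
  Position 2 ('a'): new char, reset run to 1
  Position 3 ('c'): new char, reset run to 1
  Position 4 ('c'): continues run of 'c', length=2
  Position 5 ('b'): new char, reset run to 1
  Position 6 ('a'): new char, reset run to 1
  Position 7 ('b'): new char, reset run to 1
  Position 8 ('a'): new char, reset run to 1
  Position 9 ('b'): new char, reset run to 1
  Position 10 ('c'): new char, reset run to 1
  Position 11 ('b'): new char, reset run to 1
Longest run: 'c' with length 2

2


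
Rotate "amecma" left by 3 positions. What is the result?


Input: "amecma", rotate left by 3
First 3 characters: "ame"
Remaining characters: "cma"
Concatenate remaining + first: "cma" + "ame" = "cmaame"

cmaame


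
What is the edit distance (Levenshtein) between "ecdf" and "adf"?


Computing edit distance: "ecdf" -> "adf"
DP table:
           a    d    f
      0    1    2    3
  e   1    1    2    3
  c   2    2    2    3
  d   3    3    2    3
  f   4    4    3    2
Edit distance = dp[4][3] = 2

2


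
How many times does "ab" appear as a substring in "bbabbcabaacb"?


Searching for "ab" in "bbabbcabaacb"
Scanning each position:
  Position 0: "bb" => no
  Position 1: "ba" => no
  Position 2: "ab" => MATCH
  Position 3: "bb" => no
  Position 4: "bc" => no
  Position 5: "ca" => no
  Position 6: "ab" => MATCH
  Position 7: "ba" => no
  Position 8: "aa" => no
  Position 9: "ac" => no
  Position 10: "cb" => no
Total occurrences: 2

2


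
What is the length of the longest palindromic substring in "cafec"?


Input: "cafec"
Checking substrings for palindromes:
  No multi-char palindromic substrings found
Longest palindromic substring: "c" with length 1

1


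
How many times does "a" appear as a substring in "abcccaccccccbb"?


Searching for "a" in "abcccaccccccbb"
Scanning each position:
  Position 0: "a" => MATCH
  Position 1: "b" => no
  Position 2: "c" => no
  Position 3: "c" => no
  Position 4: "c" => no
  Position 5: "a" => MATCH
  Position 6: "c" => no
  Position 7: "c" => no
  Position 8: "c" => no
  Position 9: "c" => no
  Position 10: "c" => no
  Position 11: "c" => no
  Position 12: "b" => no
  Position 13: "b" => no
Total occurrences: 2

2


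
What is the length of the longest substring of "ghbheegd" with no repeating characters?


Input: "ghbheegd"
Sliding window (track last position of each char):
  Position 0 ('g'): window [0,0] length 1 -- new best
  Position 1 ('h'): window [0,1] length 2 -- new best
  Position 2 ('b'): window [0,2] length 3 -- new best
  Position 3 ('h'): repeat (last at 1), move window start to 2
  Position 3 ('h'): window [2,3] length 2
  Position 4 ('e'): window [2,4] length 3
  Position 5 ('e'): repeat (last at 4), move window start to 5
  Position 5 ('e'): window [5,5] length 1
  Position 6 ('g'): window [5,6] length 2
  Position 7 ('d'): window [5,7] length 3
Longest substring with no repeats: "ghb" with length 3

3


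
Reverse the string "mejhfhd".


Input: mejhfhd
Reading characters right to left:
  Position 6: 'd'
  Position 5: 'h'
  Position 4: 'f'
  Position 3: 'h'
  Position 2: 'j'
  Position 1: 'e'
  Position 0: 'm'
Reversed: dhfhjem

dhfhjem


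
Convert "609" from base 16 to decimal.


Input: "609" in base 16
Positional expansion:
  Digit '6' (value 6) x 16^2 = 1536
  Digit '0' (value 0) x 16^1 = 0
  Digit '9' (value 9) x 16^0 = 9
Sum = 1545

1545


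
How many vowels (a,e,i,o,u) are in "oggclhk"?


Input: oggclhk
Checking each character:
  'o' at position 0: vowel (running total: 1)
  'g' at position 1: consonant
  'g' at position 2: consonant
  'c' at position 3: consonant
  'l' at position 4: consonant
  'h' at position 5: consonant
  'k' at position 6: consonant
Total vowels: 1

1


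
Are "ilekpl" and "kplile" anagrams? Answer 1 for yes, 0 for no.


Strings: "ilekpl", "kplile"
Sorted first:  eikllp
Sorted second: eikllp
Sorted forms match => anagrams

1


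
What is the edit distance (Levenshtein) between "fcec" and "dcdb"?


Computing edit distance: "fcec" -> "dcdb"
DP table:
           d    c    d    b
      0    1    2    3    4
  f   1    1    2    3    4
  c   2    2    1    2    3
  e   3    3    2    2    3
  c   4    4    3    3    3
Edit distance = dp[4][4] = 3

3


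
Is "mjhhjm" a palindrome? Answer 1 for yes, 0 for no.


Input: mjhhjm
Reversed: mjhhjm
  Compare pos 0 ('m') with pos 5 ('m'): match
  Compare pos 1 ('j') with pos 4 ('j'): match
  Compare pos 2 ('h') with pos 3 ('h'): match
Result: palindrome

1


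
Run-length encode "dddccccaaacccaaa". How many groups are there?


Input: dddccccaaacccaaa
Scanning for consecutive runs:
  Group 1: 'd' x 3 (positions 0-2)
  Group 2: 'c' x 4 (positions 3-6)
  Group 3: 'a' x 3 (positions 7-9)
  Group 4: 'c' x 3 (positions 10-12)
  Group 5: 'a' x 3 (positions 13-15)
Total groups: 5

5


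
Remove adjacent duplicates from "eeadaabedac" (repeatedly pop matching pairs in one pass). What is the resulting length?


Input: eeadaabedac
Stack-based adjacent duplicate removal:
  Read 'e': push. Stack: e
  Read 'e': matches stack top 'e' => pop. Stack: (empty)
  Read 'a': push. Stack: a
  Read 'd': push. Stack: ad
  Read 'a': push. Stack: ada
  Read 'a': matches stack top 'a' => pop. Stack: ad
  Read 'b': push. Stack: adb
  Read 'e': push. Stack: adbe
  Read 'd': push. Stack: adbed
  Read 'a': push. Stack: adbeda
  Read 'c': push. Stack: adbedac
Final stack: "adbedac" (length 7)

7


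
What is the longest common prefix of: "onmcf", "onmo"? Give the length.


Words: onmcf, onmo
  Position 0: all 'o' => match
  Position 1: all 'n' => match
  Position 2: all 'm' => match
  Position 3: ('c', 'o') => mismatch, stop
LCP = "onm" (length 3)

3


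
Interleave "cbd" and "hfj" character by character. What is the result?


Interleaving "cbd" and "hfj":
  Position 0: 'c' from first, 'h' from second => "ch"
  Position 1: 'b' from first, 'f' from second => "bf"
  Position 2: 'd' from first, 'j' from second => "dj"
Result: chbfdj

chbfdj


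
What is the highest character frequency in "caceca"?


Input: caceca
Character counts:
  'a': 2
  'c': 3
  'e': 1
Maximum frequency: 3

3


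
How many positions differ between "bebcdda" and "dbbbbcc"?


Comparing "bebcdda" and "dbbbbcc" position by position:
  Position 0: 'b' vs 'd' => DIFFER
  Position 1: 'e' vs 'b' => DIFFER
  Position 2: 'b' vs 'b' => same
  Position 3: 'c' vs 'b' => DIFFER
  Position 4: 'd' vs 'b' => DIFFER
  Position 5: 'd' vs 'c' => DIFFER
  Position 6: 'a' vs 'c' => DIFFER
Positions that differ: 6

6


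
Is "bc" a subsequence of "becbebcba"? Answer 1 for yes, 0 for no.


Check if "bc" is a subsequence of "becbebcba"
Greedy scan:
  Position 0 ('b'): matches sub[0] = 'b'
  Position 1 ('e'): no match needed
  Position 2 ('c'): matches sub[1] = 'c'
  Position 3 ('b'): no match needed
  Position 4 ('e'): no match needed
  Position 5 ('b'): no match needed
  Position 6 ('c'): no match needed
  Position 7 ('b'): no match needed
  Position 8 ('a'): no match needed
All 2 characters matched => is a subsequence

1


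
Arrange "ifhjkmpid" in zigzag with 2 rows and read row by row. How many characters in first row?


Zigzag "ifhjkmpid" into 2 rows:
Placing characters:
  'i' => row 0
  'f' => row 1
  'h' => row 0
  'j' => row 1
  'k' => row 0
  'm' => row 1
  'p' => row 0
  'i' => row 1
  'd' => row 0
Rows:
  Row 0: "ihkpd"
  Row 1: "fjmi"
First row length: 5

5


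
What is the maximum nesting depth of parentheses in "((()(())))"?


Input: "((()(())))"
Tracking depth:
  Position 0 '(': depth becomes 1
  Position 1 '(': depth becomes 2
  Position 2 '(': depth becomes 3
  Position 3 ')': depth becomes 2
  Position 4 '(': depth becomes 3
  Position 5 '(': depth becomes 4
  Position 6 ')': depth becomes 3
  Position 7 ')': depth becomes 2
  Position 8 ')': depth becomes 1
  Position 9 ')': depth becomes 0
Maximum depth reached: 4

4


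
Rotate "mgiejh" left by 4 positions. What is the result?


Input: "mgiejh", rotate left by 4
First 4 characters: "mgie"
Remaining characters: "jh"
Concatenate remaining + first: "jh" + "mgie" = "jhmgie"

jhmgie


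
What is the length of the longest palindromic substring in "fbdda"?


Input: "fbdda"
Checking substrings for palindromes:
  [2:4] "dd" (len 2) => palindrome
Longest palindromic substring: "dd" with length 2

2


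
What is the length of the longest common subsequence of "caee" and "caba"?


LCS of "caee" and "caba"
DP table:
           c    a    b    a
      0    0    0    0    0
  c   0    1    1    1    1
  a   0    1    2    2    2
  e   0    1    2    2    2
  e   0    1    2    2    2
LCS length = dp[4][4] = 2

2


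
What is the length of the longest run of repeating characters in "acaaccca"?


Input: "acaaccca"
Scanning for longest run:
  Position 1 ('c'): new char, reset run to 1
  Position 2 ('a'): new char, reset run to 1
  Position 3 ('a'): continues run of 'a', length=2
  Position 4 ('c'): new char, reset run to 1
  Position 5 ('c'): continues run of 'c', length=2
  Position 6 ('c'): continues run of 'c', length=3
  Position 7 ('a'): new char, reset run to 1
Longest run: 'c' with length 3

3


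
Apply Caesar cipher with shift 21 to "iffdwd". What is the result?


Caesar cipher: shift "iffdwd" by 21
  'i' (pos 8) + 21 = pos 3 = 'd'
  'f' (pos 5) + 21 = pos 0 = 'a'
  'f' (pos 5) + 21 = pos 0 = 'a'
  'd' (pos 3) + 21 = pos 24 = 'y'
  'w' (pos 22) + 21 = pos 17 = 'r'
  'd' (pos 3) + 21 = pos 24 = 'y'
Result: daayry

daayry


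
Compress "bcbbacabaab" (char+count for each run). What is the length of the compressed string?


Input: bcbbacabaab
Runs:
  'b' x 1 => "b1"
  'c' x 1 => "c1"
  'b' x 2 => "b2"
  'a' x 1 => "a1"
  'c' x 1 => "c1"
  'a' x 1 => "a1"
  'b' x 1 => "b1"
  'a' x 2 => "a2"
  'b' x 1 => "b1"
Compressed: "b1c1b2a1c1a1b1a2b1"
Compressed length: 18

18


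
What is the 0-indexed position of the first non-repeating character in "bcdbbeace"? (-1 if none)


Input: bcdbbeace
Character frequencies:
  'a': 1
  'b': 3
  'c': 2
  'd': 1
  'e': 2
Scanning left to right for freq == 1:
  Position 0 ('b'): freq=3, skip
  Position 1 ('c'): freq=2, skip
  Position 2 ('d'): unique! => answer = 2

2


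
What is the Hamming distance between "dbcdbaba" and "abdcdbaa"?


Comparing "dbcdbaba" and "abdcdbaa" position by position:
  Position 0: 'd' vs 'a' => differ
  Position 1: 'b' vs 'b' => same
  Position 2: 'c' vs 'd' => differ
  Position 3: 'd' vs 'c' => differ
  Position 4: 'b' vs 'd' => differ
  Position 5: 'a' vs 'b' => differ
  Position 6: 'b' vs 'a' => differ
  Position 7: 'a' vs 'a' => same
Total differences (Hamming distance): 6

6


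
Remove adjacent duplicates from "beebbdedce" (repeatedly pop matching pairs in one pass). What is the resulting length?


Input: beebbdedce
Stack-based adjacent duplicate removal:
  Read 'b': push. Stack: b
  Read 'e': push. Stack: be
  Read 'e': matches stack top 'e' => pop. Stack: b
  Read 'b': matches stack top 'b' => pop. Stack: (empty)
  Read 'b': push. Stack: b
  Read 'd': push. Stack: bd
  Read 'e': push. Stack: bde
  Read 'd': push. Stack: bded
  Read 'c': push. Stack: bdedc
  Read 'e': push. Stack: bdedce
Final stack: "bdedce" (length 6)

6


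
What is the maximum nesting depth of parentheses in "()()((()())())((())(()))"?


Input: "()()((()())())((())(()))"
Tracking depth:
  Position 0 '(': depth becomes 1
  Position 1 ')': depth becomes 0
  Position 2 '(': depth becomes 1
  Position 3 ')': depth becomes 0
  Position 4 '(': depth becomes 1
  Position 5 '(': depth becomes 2
  Position 6 '(': depth becomes 3
  Position 7 ')': depth becomes 2
  Position 8 '(': depth becomes 3
  Position 9 ')': depth becomes 2
  Position 10 ')': depth becomes 1
  Position 11 '(': depth becomes 2
  Position 12 ')': depth becomes 1
  Position 13 ')': depth becomes 0
  Position 14 '(': depth becomes 1
  Position 15 '(': depth becomes 2
  Position 16 '(': depth becomes 3
  Position 17 ')': depth becomes 2
  Position 18 ')': depth becomes 1
  Position 19 '(': depth becomes 2
  Position 20 '(': depth becomes 3
  Position 21 ')': depth becomes 2
  Position 22 ')': depth becomes 1
  Position 23 ')': depth becomes 0
Maximum depth reached: 3

3


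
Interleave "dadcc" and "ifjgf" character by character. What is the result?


Interleaving "dadcc" and "ifjgf":
  Position 0: 'd' from first, 'i' from second => "di"
  Position 1: 'a' from first, 'f' from second => "af"
  Position 2: 'd' from first, 'j' from second => "dj"
  Position 3: 'c' from first, 'g' from second => "cg"
  Position 4: 'c' from first, 'f' from second => "cf"
Result: diafdjcgcf

diafdjcgcf


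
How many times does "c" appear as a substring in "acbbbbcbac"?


Searching for "c" in "acbbbbcbac"
Scanning each position:
  Position 0: "a" => no
  Position 1: "c" => MATCH
  Position 2: "b" => no
  Position 3: "b" => no
  Position 4: "b" => no
  Position 5: "b" => no
  Position 6: "c" => MATCH
  Position 7: "b" => no
  Position 8: "a" => no
  Position 9: "c" => MATCH
Total occurrences: 3

3


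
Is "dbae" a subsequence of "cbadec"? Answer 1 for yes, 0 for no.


Check if "dbae" is a subsequence of "cbadec"
Greedy scan:
  Position 0 ('c'): no match needed
  Position 1 ('b'): no match needed
  Position 2 ('a'): no match needed
  Position 3 ('d'): matches sub[0] = 'd'
  Position 4 ('e'): no match needed
  Position 5 ('c'): no match needed
Only matched 1/4 characters => not a subsequence

0


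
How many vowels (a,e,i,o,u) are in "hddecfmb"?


Input: hddecfmb
Checking each character:
  'h' at position 0: consonant
  'd' at position 1: consonant
  'd' at position 2: consonant
  'e' at position 3: vowel (running total: 1)
  'c' at position 4: consonant
  'f' at position 5: consonant
  'm' at position 6: consonant
  'b' at position 7: consonant
Total vowels: 1

1


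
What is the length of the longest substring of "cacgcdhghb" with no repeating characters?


Input: "cacgcdhghb"
Sliding window (track last position of each char):
  Position 0 ('c'): window [0,0] length 1 -- new best
  Position 1 ('a'): window [0,1] length 2 -- new best
  Position 2 ('c'): repeat (last at 0), move window start to 1
  Position 2 ('c'): window [1,2] length 2
  Position 3 ('g'): window [1,3] length 3 -- new best
  Position 4 ('c'): repeat (last at 2), move window start to 3
  Position 4 ('c'): window [3,4] length 2
  Position 5 ('d'): window [3,5] length 3
  Position 6 ('h'): window [3,6] length 4 -- new best
  Position 7 ('g'): repeat (last at 3), move window start to 4
  Position 7 ('g'): window [4,7] length 4
  Position 8 ('h'): repeat (last at 6), move window start to 7
  Position 8 ('h'): window [7,8] length 2
  Position 9 ('b'): window [7,9] length 3
Longest substring with no repeats: "gcdh" with length 4

4


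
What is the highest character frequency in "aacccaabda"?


Input: aacccaabda
Character counts:
  'a': 5
  'b': 1
  'c': 3
  'd': 1
Maximum frequency: 5

5


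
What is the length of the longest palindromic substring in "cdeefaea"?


Input: "cdeefaea"
Checking substrings for palindromes:
  [5:8] "aea" (len 3) => palindrome
  [2:4] "ee" (len 2) => palindrome
Longest palindromic substring: "aea" with length 3

3


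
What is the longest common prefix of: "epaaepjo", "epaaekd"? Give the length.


Words: epaaepjo, epaaekd
  Position 0: all 'e' => match
  Position 1: all 'p' => match
  Position 2: all 'a' => match
  Position 3: all 'a' => match
  Position 4: all 'e' => match
  Position 5: ('p', 'k') => mismatch, stop
LCP = "epaae" (length 5)

5


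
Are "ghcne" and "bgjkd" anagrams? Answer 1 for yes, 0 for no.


Strings: "ghcne", "bgjkd"
Sorted first:  ceghn
Sorted second: bdgjk
Differ at position 0: 'c' vs 'b' => not anagrams

0


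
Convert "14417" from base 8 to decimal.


Input: "14417" in base 8
Positional expansion:
  Digit '1' (value 1) x 8^4 = 4096
  Digit '4' (value 4) x 8^3 = 2048
  Digit '4' (value 4) x 8^2 = 256
  Digit '1' (value 1) x 8^1 = 8
  Digit '7' (value 7) x 8^0 = 7
Sum = 6415

6415


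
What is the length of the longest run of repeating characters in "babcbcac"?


Input: "babcbcac"
Scanning for longest run:
  Position 1 ('a'): new char, reset run to 1
  Position 2 ('b'): new char, reset run to 1
  Position 3 ('c'): new char, reset run to 1
  Position 4 ('b'): new char, reset run to 1
  Position 5 ('c'): new char, reset run to 1
  Position 6 ('a'): new char, reset run to 1
  Position 7 ('c'): new char, reset run to 1
Longest run: 'b' with length 1

1


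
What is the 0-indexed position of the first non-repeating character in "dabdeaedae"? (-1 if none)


Input: dabdeaedae
Character frequencies:
  'a': 3
  'b': 1
  'd': 3
  'e': 3
Scanning left to right for freq == 1:
  Position 0 ('d'): freq=3, skip
  Position 1 ('a'): freq=3, skip
  Position 2 ('b'): unique! => answer = 2

2


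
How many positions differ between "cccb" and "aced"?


Comparing "cccb" and "aced" position by position:
  Position 0: 'c' vs 'a' => DIFFER
  Position 1: 'c' vs 'c' => same
  Position 2: 'c' vs 'e' => DIFFER
  Position 3: 'b' vs 'd' => DIFFER
Positions that differ: 3

3


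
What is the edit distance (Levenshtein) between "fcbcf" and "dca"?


Computing edit distance: "fcbcf" -> "dca"
DP table:
           d    c    a
      0    1    2    3
  f   1    1    2    3
  c   2    2    1    2
  b   3    3    2    2
  c   4    4    3    3
  f   5    5    4    4
Edit distance = dp[5][3] = 4

4


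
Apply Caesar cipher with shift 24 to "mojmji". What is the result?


Caesar cipher: shift "mojmji" by 24
  'm' (pos 12) + 24 = pos 10 = 'k'
  'o' (pos 14) + 24 = pos 12 = 'm'
  'j' (pos 9) + 24 = pos 7 = 'h'
  'm' (pos 12) + 24 = pos 10 = 'k'
  'j' (pos 9) + 24 = pos 7 = 'h'
  'i' (pos 8) + 24 = pos 6 = 'g'
Result: kmhkhg

kmhkhg


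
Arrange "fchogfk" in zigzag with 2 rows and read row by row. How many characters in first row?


Zigzag "fchogfk" into 2 rows:
Placing characters:
  'f' => row 0
  'c' => row 1
  'h' => row 0
  'o' => row 1
  'g' => row 0
  'f' => row 1
  'k' => row 0
Rows:
  Row 0: "fhgk"
  Row 1: "cof"
First row length: 4

4


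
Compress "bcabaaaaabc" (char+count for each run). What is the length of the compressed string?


Input: bcabaaaaabc
Runs:
  'b' x 1 => "b1"
  'c' x 1 => "c1"
  'a' x 1 => "a1"
  'b' x 1 => "b1"
  'a' x 5 => "a5"
  'b' x 1 => "b1"
  'c' x 1 => "c1"
Compressed: "b1c1a1b1a5b1c1"
Compressed length: 14

14


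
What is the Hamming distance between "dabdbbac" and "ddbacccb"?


Comparing "dabdbbac" and "ddbacccb" position by position:
  Position 0: 'd' vs 'd' => same
  Position 1: 'a' vs 'd' => differ
  Position 2: 'b' vs 'b' => same
  Position 3: 'd' vs 'a' => differ
  Position 4: 'b' vs 'c' => differ
  Position 5: 'b' vs 'c' => differ
  Position 6: 'a' vs 'c' => differ
  Position 7: 'c' vs 'b' => differ
Total differences (Hamming distance): 6

6


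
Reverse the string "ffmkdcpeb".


Input: ffmkdcpeb
Reading characters right to left:
  Position 8: 'b'
  Position 7: 'e'
  Position 6: 'p'
  Position 5: 'c'
  Position 4: 'd'
  Position 3: 'k'
  Position 2: 'm'
  Position 1: 'f'
  Position 0: 'f'
Reversed: bepcdkmff

bepcdkmff


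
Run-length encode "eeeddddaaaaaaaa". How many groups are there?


Input: eeeddddaaaaaaaa
Scanning for consecutive runs:
  Group 1: 'e' x 3 (positions 0-2)
  Group 2: 'd' x 4 (positions 3-6)
  Group 3: 'a' x 8 (positions 7-14)
Total groups: 3

3


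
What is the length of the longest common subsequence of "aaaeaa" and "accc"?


LCS of "aaaeaa" and "accc"
DP table:
           a    c    c    c
      0    0    0    0    0
  a   0    1    1    1    1
  a   0    1    1    1    1
  a   0    1    1    1    1
  e   0    1    1    1    1
  a   0    1    1    1    1
  a   0    1    1    1    1
LCS length = dp[6][4] = 1

1


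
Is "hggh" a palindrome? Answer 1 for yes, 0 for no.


Input: hggh
Reversed: hggh
  Compare pos 0 ('h') with pos 3 ('h'): match
  Compare pos 1 ('g') with pos 2 ('g'): match
Result: palindrome

1


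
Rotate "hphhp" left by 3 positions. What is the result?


Input: "hphhp", rotate left by 3
First 3 characters: "hph"
Remaining characters: "hp"
Concatenate remaining + first: "hp" + "hph" = "hphph"

hphph


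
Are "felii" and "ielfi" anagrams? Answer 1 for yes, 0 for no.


Strings: "felii", "ielfi"
Sorted first:  efiil
Sorted second: efiil
Sorted forms match => anagrams

1


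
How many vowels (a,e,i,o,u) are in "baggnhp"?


Input: baggnhp
Checking each character:
  'b' at position 0: consonant
  'a' at position 1: vowel (running total: 1)
  'g' at position 2: consonant
  'g' at position 3: consonant
  'n' at position 4: consonant
  'h' at position 5: consonant
  'p' at position 6: consonant
Total vowels: 1

1


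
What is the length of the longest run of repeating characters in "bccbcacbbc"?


Input: "bccbcacbbc"
Scanning for longest run:
  Position 1 ('c'): new char, reset run to 1
  Position 2 ('c'): continues run of 'c', length=2
  Position 3 ('b'): new char, reset run to 1
  Position 4 ('c'): new char, reset run to 1
  Position 5 ('a'): new char, reset run to 1
  Position 6 ('c'): new char, reset run to 1
  Position 7 ('b'): new char, reset run to 1
  Position 8 ('b'): continues run of 'b', length=2
  Position 9 ('c'): new char, reset run to 1
Longest run: 'c' with length 2

2


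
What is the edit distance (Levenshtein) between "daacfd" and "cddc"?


Computing edit distance: "daacfd" -> "cddc"
DP table:
           c    d    d    c
      0    1    2    3    4
  d   1    1    1    2    3
  a   2    2    2    2    3
  a   3    3    3    3    3
  c   4    3    4    4    3
  f   5    4    4    5    4
  d   6    5    4    4    5
Edit distance = dp[6][4] = 5

5


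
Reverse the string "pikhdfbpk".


Input: pikhdfbpk
Reading characters right to left:
  Position 8: 'k'
  Position 7: 'p'
  Position 6: 'b'
  Position 5: 'f'
  Position 4: 'd'
  Position 3: 'h'
  Position 2: 'k'
  Position 1: 'i'
  Position 0: 'p'
Reversed: kpbfdhkip

kpbfdhkip


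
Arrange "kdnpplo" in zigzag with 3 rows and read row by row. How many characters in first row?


Zigzag "kdnpplo" into 3 rows:
Placing characters:
  'k' => row 0
  'd' => row 1
  'n' => row 2
  'p' => row 1
  'p' => row 0
  'l' => row 1
  'o' => row 2
Rows:
  Row 0: "kp"
  Row 1: "dpl"
  Row 2: "no"
First row length: 2

2


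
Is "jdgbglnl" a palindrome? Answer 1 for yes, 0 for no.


Input: jdgbglnl
Reversed: lnlgbgdj
  Compare pos 0 ('j') with pos 7 ('l'): MISMATCH
  Compare pos 1 ('d') with pos 6 ('n'): MISMATCH
  Compare pos 2 ('g') with pos 5 ('l'): MISMATCH
  Compare pos 3 ('b') with pos 4 ('g'): MISMATCH
Result: not a palindrome

0


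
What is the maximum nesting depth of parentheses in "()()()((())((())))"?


Input: "()()()((())((())))"
Tracking depth:
  Position 0 '(': depth becomes 1
  Position 1 ')': depth becomes 0
  Position 2 '(': depth becomes 1
  Position 3 ')': depth becomes 0
  Position 4 '(': depth becomes 1
  Position 5 ')': depth becomes 0
  Position 6 '(': depth becomes 1
  Position 7 '(': depth becomes 2
  Position 8 '(': depth becomes 3
  Position 9 ')': depth becomes 2
  Position 10 ')': depth becomes 1
  Position 11 '(': depth becomes 2
  Position 12 '(': depth becomes 3
  Position 13 '(': depth becomes 4
  Position 14 ')': depth becomes 3
  Position 15 ')': depth becomes 2
  Position 16 ')': depth becomes 1
  Position 17 ')': depth becomes 0
Maximum depth reached: 4

4


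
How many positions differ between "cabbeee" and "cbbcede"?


Comparing "cabbeee" and "cbbcede" position by position:
  Position 0: 'c' vs 'c' => same
  Position 1: 'a' vs 'b' => DIFFER
  Position 2: 'b' vs 'b' => same
  Position 3: 'b' vs 'c' => DIFFER
  Position 4: 'e' vs 'e' => same
  Position 5: 'e' vs 'd' => DIFFER
  Position 6: 'e' vs 'e' => same
Positions that differ: 3

3


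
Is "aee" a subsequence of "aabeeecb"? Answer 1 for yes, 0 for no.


Check if "aee" is a subsequence of "aabeeecb"
Greedy scan:
  Position 0 ('a'): matches sub[0] = 'a'
  Position 1 ('a'): no match needed
  Position 2 ('b'): no match needed
  Position 3 ('e'): matches sub[1] = 'e'
  Position 4 ('e'): matches sub[2] = 'e'
  Position 5 ('e'): no match needed
  Position 6 ('c'): no match needed
  Position 7 ('b'): no match needed
All 3 characters matched => is a subsequence

1


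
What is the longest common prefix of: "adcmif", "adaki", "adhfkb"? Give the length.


Words: adcmif, adaki, adhfkb
  Position 0: all 'a' => match
  Position 1: all 'd' => match
  Position 2: ('c', 'a', 'h') => mismatch, stop
LCP = "ad" (length 2)

2


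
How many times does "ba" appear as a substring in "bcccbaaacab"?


Searching for "ba" in "bcccbaaacab"
Scanning each position:
  Position 0: "bc" => no
  Position 1: "cc" => no
  Position 2: "cc" => no
  Position 3: "cb" => no
  Position 4: "ba" => MATCH
  Position 5: "aa" => no
  Position 6: "aa" => no
  Position 7: "ac" => no
  Position 8: "ca" => no
  Position 9: "ab" => no
Total occurrences: 1

1


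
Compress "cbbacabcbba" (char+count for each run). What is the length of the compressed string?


Input: cbbacabcbba
Runs:
  'c' x 1 => "c1"
  'b' x 2 => "b2"
  'a' x 1 => "a1"
  'c' x 1 => "c1"
  'a' x 1 => "a1"
  'b' x 1 => "b1"
  'c' x 1 => "c1"
  'b' x 2 => "b2"
  'a' x 1 => "a1"
Compressed: "c1b2a1c1a1b1c1b2a1"
Compressed length: 18

18


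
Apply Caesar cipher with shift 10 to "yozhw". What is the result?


Caesar cipher: shift "yozhw" by 10
  'y' (pos 24) + 10 = pos 8 = 'i'
  'o' (pos 14) + 10 = pos 24 = 'y'
  'z' (pos 25) + 10 = pos 9 = 'j'
  'h' (pos 7) + 10 = pos 17 = 'r'
  'w' (pos 22) + 10 = pos 6 = 'g'
Result: iyjrg

iyjrg


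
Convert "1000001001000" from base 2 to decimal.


Input: "1000001001000" in base 2
Positional expansion:
  Digit '1' (value 1) x 2^12 = 4096
  Digit '0' (value 0) x 2^11 = 0
  Digit '0' (value 0) x 2^10 = 0
  Digit '0' (value 0) x 2^9 = 0
  Digit '0' (value 0) x 2^8 = 0
  Digit '0' (value 0) x 2^7 = 0
  Digit '1' (value 1) x 2^6 = 64
  Digit '0' (value 0) x 2^5 = 0
  Digit '0' (value 0) x 2^4 = 0
  Digit '1' (value 1) x 2^3 = 8
  Digit '0' (value 0) x 2^2 = 0
  Digit '0' (value 0) x 2^1 = 0
  Digit '0' (value 0) x 2^0 = 0
Sum = 4168

4168


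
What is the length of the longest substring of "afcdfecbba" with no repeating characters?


Input: "afcdfecbba"
Sliding window (track last position of each char):
  Position 0 ('a'): window [0,0] length 1 -- new best
  Position 1 ('f'): window [0,1] length 2 -- new best
  Position 2 ('c'): window [0,2] length 3 -- new best
  Position 3 ('d'): window [0,3] length 4 -- new best
  Position 4 ('f'): repeat (last at 1), move window start to 2
  Position 4 ('f'): window [2,4] length 3
  Position 5 ('e'): window [2,5] length 4
  Position 6 ('c'): repeat (last at 2), move window start to 3
  Position 6 ('c'): window [3,6] length 4
  Position 7 ('b'): window [3,7] length 5 -- new best
  Position 8 ('b'): repeat (last at 7), move window start to 8
  Position 8 ('b'): window [8,8] length 1
  Position 9 ('a'): window [8,9] length 2
Longest substring with no repeats: "dfecb" with length 5

5


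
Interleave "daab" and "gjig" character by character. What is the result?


Interleaving "daab" and "gjig":
  Position 0: 'd' from first, 'g' from second => "dg"
  Position 1: 'a' from first, 'j' from second => "aj"
  Position 2: 'a' from first, 'i' from second => "ai"
  Position 3: 'b' from first, 'g' from second => "bg"
Result: dgajaibg

dgajaibg


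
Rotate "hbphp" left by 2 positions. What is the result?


Input: "hbphp", rotate left by 2
First 2 characters: "hb"
Remaining characters: "php"
Concatenate remaining + first: "php" + "hb" = "phphb"

phphb


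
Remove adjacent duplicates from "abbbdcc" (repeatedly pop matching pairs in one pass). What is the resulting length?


Input: abbbdcc
Stack-based adjacent duplicate removal:
  Read 'a': push. Stack: a
  Read 'b': push. Stack: ab
  Read 'b': matches stack top 'b' => pop. Stack: a
  Read 'b': push. Stack: ab
  Read 'd': push. Stack: abd
  Read 'c': push. Stack: abdc
  Read 'c': matches stack top 'c' => pop. Stack: abd
Final stack: "abd" (length 3)

3


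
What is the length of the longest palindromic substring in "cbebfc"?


Input: "cbebfc"
Checking substrings for palindromes:
  [1:4] "beb" (len 3) => palindrome
Longest palindromic substring: "beb" with length 3

3


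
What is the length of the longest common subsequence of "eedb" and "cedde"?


LCS of "eedb" and "cedde"
DP table:
           c    e    d    d    e
      0    0    0    0    0    0
  e   0    0    1    1    1    1
  e   0    0    1    1    1    2
  d   0    0    1    2    2    2
  b   0    0    1    2    2    2
LCS length = dp[4][5] = 2

2


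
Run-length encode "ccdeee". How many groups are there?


Input: ccdeee
Scanning for consecutive runs:
  Group 1: 'c' x 2 (positions 0-1)
  Group 2: 'd' x 1 (positions 2-2)
  Group 3: 'e' x 3 (positions 3-5)
Total groups: 3

3


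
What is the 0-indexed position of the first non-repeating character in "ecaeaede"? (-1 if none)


Input: ecaeaede
Character frequencies:
  'a': 2
  'c': 1
  'd': 1
  'e': 4
Scanning left to right for freq == 1:
  Position 0 ('e'): freq=4, skip
  Position 1 ('c'): unique! => answer = 1

1


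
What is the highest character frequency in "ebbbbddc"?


Input: ebbbbddc
Character counts:
  'b': 4
  'c': 1
  'd': 2
  'e': 1
Maximum frequency: 4

4


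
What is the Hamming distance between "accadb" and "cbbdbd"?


Comparing "accadb" and "cbbdbd" position by position:
  Position 0: 'a' vs 'c' => differ
  Position 1: 'c' vs 'b' => differ
  Position 2: 'c' vs 'b' => differ
  Position 3: 'a' vs 'd' => differ
  Position 4: 'd' vs 'b' => differ
  Position 5: 'b' vs 'd' => differ
Total differences (Hamming distance): 6

6


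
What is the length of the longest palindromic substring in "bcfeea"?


Input: "bcfeea"
Checking substrings for palindromes:
  [3:5] "ee" (len 2) => palindrome
Longest palindromic substring: "ee" with length 2

2


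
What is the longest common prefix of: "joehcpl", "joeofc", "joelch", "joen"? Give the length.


Words: joehcpl, joeofc, joelch, joen
  Position 0: all 'j' => match
  Position 1: all 'o' => match
  Position 2: all 'e' => match
  Position 3: ('h', 'o', 'l', 'n') => mismatch, stop
LCP = "joe" (length 3)

3


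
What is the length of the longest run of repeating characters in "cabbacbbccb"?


Input: "cabbacbbccb"
Scanning for longest run:
  Position 1 ('a'): new char, reset run to 1
  Position 2 ('b'): new char, reset run to 1
  Position 3 ('b'): continues run of 'b', length=2
  Position 4 ('a'): new char, reset run to 1
  Position 5 ('c'): new char, reset run to 1
  Position 6 ('b'): new char, reset run to 1
  Position 7 ('b'): continues run of 'b', length=2
  Position 8 ('c'): new char, reset run to 1
  Position 9 ('c'): continues run of 'c', length=2
  Position 10 ('b'): new char, reset run to 1
Longest run: 'b' with length 2

2


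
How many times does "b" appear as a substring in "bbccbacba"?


Searching for "b" in "bbccbacba"
Scanning each position:
  Position 0: "b" => MATCH
  Position 1: "b" => MATCH
  Position 2: "c" => no
  Position 3: "c" => no
  Position 4: "b" => MATCH
  Position 5: "a" => no
  Position 6: "c" => no
  Position 7: "b" => MATCH
  Position 8: "a" => no
Total occurrences: 4

4


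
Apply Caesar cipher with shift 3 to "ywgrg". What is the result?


Caesar cipher: shift "ywgrg" by 3
  'y' (pos 24) + 3 = pos 1 = 'b'
  'w' (pos 22) + 3 = pos 25 = 'z'
  'g' (pos 6) + 3 = pos 9 = 'j'
  'r' (pos 17) + 3 = pos 20 = 'u'
  'g' (pos 6) + 3 = pos 9 = 'j'
Result: bzjuj

bzjuj


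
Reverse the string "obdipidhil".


Input: obdipidhil
Reading characters right to left:
  Position 9: 'l'
  Position 8: 'i'
  Position 7: 'h'
  Position 6: 'd'
  Position 5: 'i'
  Position 4: 'p'
  Position 3: 'i'
  Position 2: 'd'
  Position 1: 'b'
  Position 0: 'o'
Reversed: lihdipidbo

lihdipidbo


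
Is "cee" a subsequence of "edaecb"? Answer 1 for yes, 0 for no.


Check if "cee" is a subsequence of "edaecb"
Greedy scan:
  Position 0 ('e'): no match needed
  Position 1 ('d'): no match needed
  Position 2 ('a'): no match needed
  Position 3 ('e'): no match needed
  Position 4 ('c'): matches sub[0] = 'c'
  Position 5 ('b'): no match needed
Only matched 1/3 characters => not a subsequence

0


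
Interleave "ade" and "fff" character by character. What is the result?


Interleaving "ade" and "fff":
  Position 0: 'a' from first, 'f' from second => "af"
  Position 1: 'd' from first, 'f' from second => "df"
  Position 2: 'e' from first, 'f' from second => "ef"
Result: afdfef

afdfef


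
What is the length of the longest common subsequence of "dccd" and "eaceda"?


LCS of "dccd" and "eaceda"
DP table:
           e    a    c    e    d    a
      0    0    0    0    0    0    0
  d   0    0    0    0    0    1    1
  c   0    0    0    1    1    1    1
  c   0    0    0    1    1    1    1
  d   0    0    0    1    1    2    2
LCS length = dp[4][6] = 2

2


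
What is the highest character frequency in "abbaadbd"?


Input: abbaadbd
Character counts:
  'a': 3
  'b': 3
  'd': 2
Maximum frequency: 3

3


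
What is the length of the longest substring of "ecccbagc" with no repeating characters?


Input: "ecccbagc"
Sliding window (track last position of each char):
  Position 0 ('e'): window [0,0] length 1 -- new best
  Position 1 ('c'): window [0,1] length 2 -- new best
  Position 2 ('c'): repeat (last at 1), move window start to 2
  Position 2 ('c'): window [2,2] length 1
  Position 3 ('c'): repeat (last at 2), move window start to 3
  Position 3 ('c'): window [3,3] length 1
  Position 4 ('b'): window [3,4] length 2
  Position 5 ('a'): window [3,5] length 3 -- new best
  Position 6 ('g'): window [3,6] length 4 -- new best
  Position 7 ('c'): repeat (last at 3), move window start to 4
  Position 7 ('c'): window [4,7] length 4
Longest substring with no repeats: "cbag" with length 4

4


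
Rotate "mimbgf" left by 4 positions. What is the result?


Input: "mimbgf", rotate left by 4
First 4 characters: "mimb"
Remaining characters: "gf"
Concatenate remaining + first: "gf" + "mimb" = "gfmimb"

gfmimb


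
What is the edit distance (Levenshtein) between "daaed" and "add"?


Computing edit distance: "daaed" -> "add"
DP table:
           a    d    d
      0    1    2    3
  d   1    1    1    2
  a   2    1    2    2
  a   3    2    2    3
  e   4    3    3    3
  d   5    4    3    3
Edit distance = dp[5][3] = 3

3


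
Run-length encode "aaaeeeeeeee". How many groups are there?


Input: aaaeeeeeeee
Scanning for consecutive runs:
  Group 1: 'a' x 3 (positions 0-2)
  Group 2: 'e' x 8 (positions 3-10)
Total groups: 2

2


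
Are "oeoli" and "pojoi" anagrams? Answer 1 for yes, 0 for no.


Strings: "oeoli", "pojoi"
Sorted first:  eiloo
Sorted second: ijoop
Differ at position 0: 'e' vs 'i' => not anagrams

0


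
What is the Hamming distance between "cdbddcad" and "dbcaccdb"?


Comparing "cdbddcad" and "dbcaccdb" position by position:
  Position 0: 'c' vs 'd' => differ
  Position 1: 'd' vs 'b' => differ
  Position 2: 'b' vs 'c' => differ
  Position 3: 'd' vs 'a' => differ
  Position 4: 'd' vs 'c' => differ
  Position 5: 'c' vs 'c' => same
  Position 6: 'a' vs 'd' => differ
  Position 7: 'd' vs 'b' => differ
Total differences (Hamming distance): 7

7


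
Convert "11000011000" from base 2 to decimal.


Input: "11000011000" in base 2
Positional expansion:
  Digit '1' (value 1) x 2^10 = 1024
  Digit '1' (value 1) x 2^9 = 512
  Digit '0' (value 0) x 2^8 = 0
  Digit '0' (value 0) x 2^7 = 0
  Digit '0' (value 0) x 2^6 = 0
  Digit '0' (value 0) x 2^5 = 0
  Digit '1' (value 1) x 2^4 = 16
  Digit '1' (value 1) x 2^3 = 8
  Digit '0' (value 0) x 2^2 = 0
  Digit '0' (value 0) x 2^1 = 0
  Digit '0' (value 0) x 2^0 = 0
Sum = 1560

1560


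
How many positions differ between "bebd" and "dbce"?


Comparing "bebd" and "dbce" position by position:
  Position 0: 'b' vs 'd' => DIFFER
  Position 1: 'e' vs 'b' => DIFFER
  Position 2: 'b' vs 'c' => DIFFER
  Position 3: 'd' vs 'e' => DIFFER
Positions that differ: 4

4


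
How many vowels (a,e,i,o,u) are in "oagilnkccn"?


Input: oagilnkccn
Checking each character:
  'o' at position 0: vowel (running total: 1)
  'a' at position 1: vowel (running total: 2)
  'g' at position 2: consonant
  'i' at position 3: vowel (running total: 3)
  'l' at position 4: consonant
  'n' at position 5: consonant
  'k' at position 6: consonant
  'c' at position 7: consonant
  'c' at position 8: consonant
  'n' at position 9: consonant
Total vowels: 3

3


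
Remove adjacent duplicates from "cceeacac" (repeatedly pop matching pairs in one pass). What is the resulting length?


Input: cceeacac
Stack-based adjacent duplicate removal:
  Read 'c': push. Stack: c
  Read 'c': matches stack top 'c' => pop. Stack: (empty)
  Read 'e': push. Stack: e
  Read 'e': matches stack top 'e' => pop. Stack: (empty)
  Read 'a': push. Stack: a
  Read 'c': push. Stack: ac
  Read 'a': push. Stack: aca
  Read 'c': push. Stack: acac
Final stack: "acac" (length 4)

4


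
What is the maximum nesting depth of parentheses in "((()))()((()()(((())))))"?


Input: "((()))()((()()(((())))))"
Tracking depth:
  Position 0 '(': depth becomes 1
  Position 1 '(': depth becomes 2
  Position 2 '(': depth becomes 3
  Position 3 ')': depth becomes 2
  Position 4 ')': depth becomes 1
  Position 5 ')': depth becomes 0
  Position 6 '(': depth becomes 1
  Position 7 ')': depth becomes 0
  Position 8 '(': depth becomes 1
  Position 9 '(': depth becomes 2
  Position 10 '(': depth becomes 3
  Position 11 ')': depth becomes 2
  Position 12 '(': depth becomes 3
  Position 13 ')': depth becomes 2
  Position 14 '(': depth becomes 3
  Position 15 '(': depth becomes 4
  Position 16 '(': depth becomes 5
  Position 17 '(': depth becomes 6
  Position 18 ')': depth becomes 5
  Position 19 ')': depth becomes 4
  Position 20 ')': depth becomes 3
  Position 21 ')': depth becomes 2
  Position 22 ')': depth becomes 1
  Position 23 ')': depth becomes 0
Maximum depth reached: 6

6


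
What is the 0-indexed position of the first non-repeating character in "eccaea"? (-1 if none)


Input: eccaea
Character frequencies:
  'a': 2
  'c': 2
  'e': 2
Scanning left to right for freq == 1:
  Position 0 ('e'): freq=2, skip
  Position 1 ('c'): freq=2, skip
  Position 2 ('c'): freq=2, skip
  Position 3 ('a'): freq=2, skip
  Position 4 ('e'): freq=2, skip
  Position 5 ('a'): freq=2, skip
  No unique character found => answer = -1

-1
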